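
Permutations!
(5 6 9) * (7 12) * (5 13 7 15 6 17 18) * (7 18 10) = (5 17 10 7 12 15 6 9 13 18) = [0, 1, 2, 3, 4, 17, 9, 12, 8, 13, 7, 11, 15, 18, 14, 6, 16, 10, 5]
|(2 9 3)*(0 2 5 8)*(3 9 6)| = |(9)(0 2 6 3 5 8)| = 6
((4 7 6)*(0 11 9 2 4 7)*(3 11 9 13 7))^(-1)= (0 4 2 9)(3 6 7 13 11)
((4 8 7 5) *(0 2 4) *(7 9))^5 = (0 7 8 2 5 9 4)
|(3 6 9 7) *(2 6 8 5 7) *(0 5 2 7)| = |(0 5)(2 6 9 7 3 8)| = 6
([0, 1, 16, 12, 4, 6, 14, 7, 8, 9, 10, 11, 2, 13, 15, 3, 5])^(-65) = [0, 1, 12, 15, 4, 16, 5, 7, 8, 9, 10, 11, 3, 13, 6, 14, 2]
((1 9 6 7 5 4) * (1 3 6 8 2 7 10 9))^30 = (2 4 10)(3 9 7)(5 6 8)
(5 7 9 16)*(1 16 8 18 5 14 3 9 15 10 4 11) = (1 16 14 3 9 8 18 5 7 15 10 4 11) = [0, 16, 2, 9, 11, 7, 6, 15, 18, 8, 4, 1, 12, 13, 3, 10, 14, 17, 5]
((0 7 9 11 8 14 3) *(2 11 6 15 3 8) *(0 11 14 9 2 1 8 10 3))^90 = (0 11)(1 7)(2 8)(3 15)(6 10)(9 14) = ((0 7 2 14 10 3 11 1 8 9 6 15))^90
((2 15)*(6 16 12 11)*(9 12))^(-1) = (2 15)(6 11 12 9 16)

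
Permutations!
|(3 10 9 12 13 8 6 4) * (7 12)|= 9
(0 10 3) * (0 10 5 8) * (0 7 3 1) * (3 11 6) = (0 5 8 7 11 6 3 10 1) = [5, 0, 2, 10, 4, 8, 3, 11, 7, 9, 1, 6]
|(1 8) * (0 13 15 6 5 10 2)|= 14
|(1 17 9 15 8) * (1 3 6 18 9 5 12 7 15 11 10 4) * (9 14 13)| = |(1 17 5 12 7 15 8 3 6 18 14 13 9 11 10 4)| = 16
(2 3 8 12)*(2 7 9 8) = (2 3)(7 9 8 12) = [0, 1, 3, 2, 4, 5, 6, 9, 12, 8, 10, 11, 7]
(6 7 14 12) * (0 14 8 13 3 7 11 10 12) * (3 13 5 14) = [3, 1, 2, 7, 4, 14, 11, 8, 5, 9, 12, 10, 6, 13, 0] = (0 3 7 8 5 14)(6 11 10 12)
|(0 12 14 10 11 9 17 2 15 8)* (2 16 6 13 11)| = |(0 12 14 10 2 15 8)(6 13 11 9 17 16)| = 42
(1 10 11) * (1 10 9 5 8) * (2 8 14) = (1 9 5 14 2 8)(10 11) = [0, 9, 8, 3, 4, 14, 6, 7, 1, 5, 11, 10, 12, 13, 2]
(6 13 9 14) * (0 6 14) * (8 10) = [6, 1, 2, 3, 4, 5, 13, 7, 10, 0, 8, 11, 12, 9, 14] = (14)(0 6 13 9)(8 10)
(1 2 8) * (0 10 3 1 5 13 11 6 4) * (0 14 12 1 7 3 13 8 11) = [10, 2, 11, 7, 14, 8, 4, 3, 5, 9, 13, 6, 1, 0, 12] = (0 10 13)(1 2 11 6 4 14 12)(3 7)(5 8)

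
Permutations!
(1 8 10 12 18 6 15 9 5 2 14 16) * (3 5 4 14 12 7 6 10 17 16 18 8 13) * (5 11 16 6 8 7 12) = [0, 13, 5, 11, 14, 2, 15, 8, 17, 4, 12, 16, 7, 3, 18, 9, 1, 6, 10] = (1 13 3 11 16)(2 5)(4 14 18 10 12 7 8 17 6 15 9)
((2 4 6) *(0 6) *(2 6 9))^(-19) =(0 9 2 4)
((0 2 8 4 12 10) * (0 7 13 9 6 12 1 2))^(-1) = (1 4 8 2)(6 9 13 7 10 12)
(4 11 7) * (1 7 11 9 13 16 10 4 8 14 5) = [0, 7, 2, 3, 9, 1, 6, 8, 14, 13, 4, 11, 12, 16, 5, 15, 10] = (1 7 8 14 5)(4 9 13 16 10)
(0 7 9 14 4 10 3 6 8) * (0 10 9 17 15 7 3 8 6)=[3, 1, 2, 0, 9, 5, 6, 17, 10, 14, 8, 11, 12, 13, 4, 7, 16, 15]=(0 3)(4 9 14)(7 17 15)(8 10)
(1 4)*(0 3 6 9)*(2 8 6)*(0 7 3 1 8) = (0 1 4 8 6 9 7 3 2) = [1, 4, 0, 2, 8, 5, 9, 3, 6, 7]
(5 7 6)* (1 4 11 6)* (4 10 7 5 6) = (1 10 7)(4 11) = [0, 10, 2, 3, 11, 5, 6, 1, 8, 9, 7, 4]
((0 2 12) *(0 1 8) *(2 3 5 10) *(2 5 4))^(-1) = (0 8 1 12 2 4 3)(5 10)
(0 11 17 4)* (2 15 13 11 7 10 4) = [7, 1, 15, 3, 0, 5, 6, 10, 8, 9, 4, 17, 12, 11, 14, 13, 16, 2] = (0 7 10 4)(2 15 13 11 17)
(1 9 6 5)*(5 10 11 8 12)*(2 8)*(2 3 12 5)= (1 9 6 10 11 3 12 2 8 5)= [0, 9, 8, 12, 4, 1, 10, 7, 5, 6, 11, 3, 2]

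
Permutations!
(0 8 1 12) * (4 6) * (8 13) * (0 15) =(0 13 8 1 12 15)(4 6) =[13, 12, 2, 3, 6, 5, 4, 7, 1, 9, 10, 11, 15, 8, 14, 0]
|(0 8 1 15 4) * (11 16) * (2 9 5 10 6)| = 10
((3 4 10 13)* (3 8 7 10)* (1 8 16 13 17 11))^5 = ((1 8 7 10 17 11)(3 4)(13 16))^5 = (1 11 17 10 7 8)(3 4)(13 16)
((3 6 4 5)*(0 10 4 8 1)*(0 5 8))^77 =((0 10 4 8 1 5 3 6))^77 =(0 5 4 6 1 10 3 8)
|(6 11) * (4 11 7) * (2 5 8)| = 12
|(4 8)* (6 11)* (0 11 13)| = |(0 11 6 13)(4 8)| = 4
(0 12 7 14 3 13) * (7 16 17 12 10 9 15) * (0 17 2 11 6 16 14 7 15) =(0 10 9)(2 11 6 16)(3 13 17 12 14) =[10, 1, 11, 13, 4, 5, 16, 7, 8, 0, 9, 6, 14, 17, 3, 15, 2, 12]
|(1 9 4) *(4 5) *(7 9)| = |(1 7 9 5 4)| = 5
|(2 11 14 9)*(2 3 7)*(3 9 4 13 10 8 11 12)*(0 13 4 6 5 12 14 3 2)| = |(0 13 10 8 11 3 7)(2 14 6 5 12)| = 35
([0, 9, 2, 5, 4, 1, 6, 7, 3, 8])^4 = (1 5 3 8 9)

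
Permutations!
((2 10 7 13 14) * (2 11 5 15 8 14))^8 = ((2 10 7 13)(5 15 8 14 11))^8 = (5 14 15 11 8)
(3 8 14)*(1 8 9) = (1 8 14 3 9) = [0, 8, 2, 9, 4, 5, 6, 7, 14, 1, 10, 11, 12, 13, 3]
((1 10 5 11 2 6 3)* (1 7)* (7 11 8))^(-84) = (11)(1 10 5 8 7)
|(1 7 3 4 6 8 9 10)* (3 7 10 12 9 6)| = |(1 10)(3 4)(6 8)(9 12)| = 2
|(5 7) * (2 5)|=3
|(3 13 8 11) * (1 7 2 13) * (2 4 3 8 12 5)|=4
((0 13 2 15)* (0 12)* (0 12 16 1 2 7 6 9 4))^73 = (0 13 7 6 9 4)(1 2 15 16)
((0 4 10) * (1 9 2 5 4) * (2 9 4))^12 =(10)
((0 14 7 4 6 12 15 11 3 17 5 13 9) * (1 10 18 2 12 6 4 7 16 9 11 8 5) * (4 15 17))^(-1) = ((0 14 16 9)(1 10 18 2 12 17)(3 4 15 8 5 13 11))^(-1) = (0 9 16 14)(1 17 12 2 18 10)(3 11 13 5 8 15 4)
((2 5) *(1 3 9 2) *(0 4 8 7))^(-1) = ((0 4 8 7)(1 3 9 2 5))^(-1) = (0 7 8 4)(1 5 2 9 3)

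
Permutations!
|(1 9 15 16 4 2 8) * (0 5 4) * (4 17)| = 10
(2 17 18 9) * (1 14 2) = (1 14 2 17 18 9) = [0, 14, 17, 3, 4, 5, 6, 7, 8, 1, 10, 11, 12, 13, 2, 15, 16, 18, 9]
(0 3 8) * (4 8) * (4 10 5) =(0 3 10 5 4 8) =[3, 1, 2, 10, 8, 4, 6, 7, 0, 9, 5]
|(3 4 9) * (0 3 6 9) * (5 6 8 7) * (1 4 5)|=|(0 3 5 6 9 8 7 1 4)|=9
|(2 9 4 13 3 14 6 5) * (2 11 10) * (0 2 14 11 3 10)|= |(0 2 9 4 13 10 14 6 5 3 11)|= 11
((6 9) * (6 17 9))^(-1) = (9 17) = ((9 17))^(-1)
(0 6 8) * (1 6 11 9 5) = (0 11 9 5 1 6 8) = [11, 6, 2, 3, 4, 1, 8, 7, 0, 5, 10, 9]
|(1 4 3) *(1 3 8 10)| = 4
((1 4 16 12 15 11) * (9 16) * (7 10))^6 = ((1 4 9 16 12 15 11)(7 10))^6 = (1 11 15 12 16 9 4)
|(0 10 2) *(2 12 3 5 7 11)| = 8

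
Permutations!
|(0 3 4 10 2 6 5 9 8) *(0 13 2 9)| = |(0 3 4 10 9 8 13 2 6 5)| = 10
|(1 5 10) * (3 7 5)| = |(1 3 7 5 10)| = 5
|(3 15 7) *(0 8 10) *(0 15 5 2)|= |(0 8 10 15 7 3 5 2)|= 8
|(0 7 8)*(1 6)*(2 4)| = |(0 7 8)(1 6)(2 4)| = 6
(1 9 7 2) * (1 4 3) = (1 9 7 2 4 3) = [0, 9, 4, 1, 3, 5, 6, 2, 8, 7]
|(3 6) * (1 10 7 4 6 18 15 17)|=9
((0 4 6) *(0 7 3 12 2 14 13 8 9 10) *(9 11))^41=(0 6 3 2 13 11 10 4 7 12 14 8 9)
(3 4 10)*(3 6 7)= (3 4 10 6 7)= [0, 1, 2, 4, 10, 5, 7, 3, 8, 9, 6]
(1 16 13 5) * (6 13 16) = (16)(1 6 13 5) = [0, 6, 2, 3, 4, 1, 13, 7, 8, 9, 10, 11, 12, 5, 14, 15, 16]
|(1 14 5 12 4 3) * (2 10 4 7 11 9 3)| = 24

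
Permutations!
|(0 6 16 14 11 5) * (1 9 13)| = 6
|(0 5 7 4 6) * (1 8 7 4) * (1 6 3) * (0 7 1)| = |(0 5 4 3)(1 8)(6 7)| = 4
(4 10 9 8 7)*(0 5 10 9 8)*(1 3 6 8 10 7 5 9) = (10)(0 9)(1 3 6 8 5 7 4) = [9, 3, 2, 6, 1, 7, 8, 4, 5, 0, 10]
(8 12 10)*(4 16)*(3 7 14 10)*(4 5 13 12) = (3 7 14 10 8 4 16 5 13 12) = [0, 1, 2, 7, 16, 13, 6, 14, 4, 9, 8, 11, 3, 12, 10, 15, 5]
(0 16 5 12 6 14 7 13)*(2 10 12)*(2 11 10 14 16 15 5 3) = [15, 1, 14, 2, 4, 11, 16, 13, 8, 9, 12, 10, 6, 0, 7, 5, 3] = (0 15 5 11 10 12 6 16 3 2 14 7 13)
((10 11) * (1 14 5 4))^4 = (14)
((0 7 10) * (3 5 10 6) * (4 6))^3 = (0 6 10 4 5 7 3)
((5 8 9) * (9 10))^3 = (5 9 10 8)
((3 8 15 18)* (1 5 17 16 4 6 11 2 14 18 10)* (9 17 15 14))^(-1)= ((1 5 15 10)(2 9 17 16 4 6 11)(3 8 14 18))^(-1)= (1 10 15 5)(2 11 6 4 16 17 9)(3 18 14 8)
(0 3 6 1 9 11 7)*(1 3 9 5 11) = (0 9 1 5 11 7)(3 6) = [9, 5, 2, 6, 4, 11, 3, 0, 8, 1, 10, 7]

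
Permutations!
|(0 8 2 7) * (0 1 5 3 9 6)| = 9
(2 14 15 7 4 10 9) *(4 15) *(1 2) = (1 2 14 4 10 9)(7 15) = [0, 2, 14, 3, 10, 5, 6, 15, 8, 1, 9, 11, 12, 13, 4, 7]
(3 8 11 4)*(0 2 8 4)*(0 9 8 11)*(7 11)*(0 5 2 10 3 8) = (0 10 3 4 8 5 2 7 11 9) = [10, 1, 7, 4, 8, 2, 6, 11, 5, 0, 3, 9]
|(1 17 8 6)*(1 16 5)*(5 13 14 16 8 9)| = |(1 17 9 5)(6 8)(13 14 16)| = 12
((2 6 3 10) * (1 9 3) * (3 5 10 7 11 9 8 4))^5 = (1 11 6 7 2 3 10 4 5 8 9)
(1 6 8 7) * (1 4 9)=[0, 6, 2, 3, 9, 5, 8, 4, 7, 1]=(1 6 8 7 4 9)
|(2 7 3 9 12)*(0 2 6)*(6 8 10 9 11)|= |(0 2 7 3 11 6)(8 10 9 12)|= 12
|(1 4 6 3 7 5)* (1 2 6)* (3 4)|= |(1 3 7 5 2 6 4)|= 7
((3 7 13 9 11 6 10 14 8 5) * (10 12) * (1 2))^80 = (3 9 12 8 7 11 10 5 13 6 14)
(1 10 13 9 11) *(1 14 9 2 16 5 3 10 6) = (1 6)(2 16 5 3 10 13)(9 11 14) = [0, 6, 16, 10, 4, 3, 1, 7, 8, 11, 13, 14, 12, 2, 9, 15, 5]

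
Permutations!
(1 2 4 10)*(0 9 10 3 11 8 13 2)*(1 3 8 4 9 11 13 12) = (0 11 4 8 12 1)(2 9 10 3 13) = [11, 0, 9, 13, 8, 5, 6, 7, 12, 10, 3, 4, 1, 2]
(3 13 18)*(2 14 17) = [0, 1, 14, 13, 4, 5, 6, 7, 8, 9, 10, 11, 12, 18, 17, 15, 16, 2, 3] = (2 14 17)(3 13 18)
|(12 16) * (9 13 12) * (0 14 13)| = 6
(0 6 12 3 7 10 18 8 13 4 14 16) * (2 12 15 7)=(0 6 15 7 10 18 8 13 4 14 16)(2 12 3)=[6, 1, 12, 2, 14, 5, 15, 10, 13, 9, 18, 11, 3, 4, 16, 7, 0, 17, 8]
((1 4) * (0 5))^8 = (5)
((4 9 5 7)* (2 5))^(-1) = ((2 5 7 4 9))^(-1) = (2 9 4 7 5)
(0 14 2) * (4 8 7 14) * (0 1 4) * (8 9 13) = (1 4 9 13 8 7 14 2) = [0, 4, 1, 3, 9, 5, 6, 14, 7, 13, 10, 11, 12, 8, 2]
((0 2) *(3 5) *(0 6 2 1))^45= ((0 1)(2 6)(3 5))^45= (0 1)(2 6)(3 5)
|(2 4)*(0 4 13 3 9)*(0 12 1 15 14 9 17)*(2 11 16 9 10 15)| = |(0 4 11 16 9 12 1 2 13 3 17)(10 15 14)| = 33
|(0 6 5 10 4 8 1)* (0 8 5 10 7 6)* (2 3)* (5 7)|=|(1 8)(2 3)(4 7 6 10)|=4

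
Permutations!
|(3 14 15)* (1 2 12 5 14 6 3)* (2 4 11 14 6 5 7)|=|(1 4 11 14 15)(2 12 7)(3 5 6)|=15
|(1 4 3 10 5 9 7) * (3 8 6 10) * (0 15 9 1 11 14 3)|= |(0 15 9 7 11 14 3)(1 4 8 6 10 5)|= 42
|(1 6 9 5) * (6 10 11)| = 6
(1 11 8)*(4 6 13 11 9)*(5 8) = (1 9 4 6 13 11 5 8) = [0, 9, 2, 3, 6, 8, 13, 7, 1, 4, 10, 5, 12, 11]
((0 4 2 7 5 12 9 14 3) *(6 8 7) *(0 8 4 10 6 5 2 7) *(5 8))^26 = ((0 10 6 4 7 2 8)(3 5 12 9 14))^26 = (0 2 4 10 8 7 6)(3 5 12 9 14)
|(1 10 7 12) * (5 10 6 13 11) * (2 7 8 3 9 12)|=10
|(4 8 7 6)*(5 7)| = |(4 8 5 7 6)| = 5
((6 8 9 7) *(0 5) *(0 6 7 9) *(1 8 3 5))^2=(9)(0 8 1)(3 6 5)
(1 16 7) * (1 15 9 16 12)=[0, 12, 2, 3, 4, 5, 6, 15, 8, 16, 10, 11, 1, 13, 14, 9, 7]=(1 12)(7 15 9 16)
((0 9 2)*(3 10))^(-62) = (10)(0 9 2)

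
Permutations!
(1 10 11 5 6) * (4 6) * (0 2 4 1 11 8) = [2, 10, 4, 3, 6, 1, 11, 7, 0, 9, 8, 5] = (0 2 4 6 11 5 1 10 8)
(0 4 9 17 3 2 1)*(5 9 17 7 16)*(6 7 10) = (0 4 17 3 2 1)(5 9 10 6 7 16) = [4, 0, 1, 2, 17, 9, 7, 16, 8, 10, 6, 11, 12, 13, 14, 15, 5, 3]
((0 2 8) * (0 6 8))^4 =((0 2)(6 8))^4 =(8)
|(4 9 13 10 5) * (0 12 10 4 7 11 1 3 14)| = |(0 12 10 5 7 11 1 3 14)(4 9 13)| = 9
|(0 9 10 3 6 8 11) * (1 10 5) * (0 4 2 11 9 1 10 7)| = |(0 1 7)(2 11 4)(3 6 8 9 5 10)| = 6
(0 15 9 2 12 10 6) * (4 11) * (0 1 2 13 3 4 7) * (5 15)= (0 5 15 9 13 3 4 11 7)(1 2 12 10 6)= [5, 2, 12, 4, 11, 15, 1, 0, 8, 13, 6, 7, 10, 3, 14, 9]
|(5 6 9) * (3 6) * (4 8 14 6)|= 7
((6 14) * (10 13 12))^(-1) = ((6 14)(10 13 12))^(-1) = (6 14)(10 12 13)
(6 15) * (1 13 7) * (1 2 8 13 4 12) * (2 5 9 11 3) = [0, 4, 8, 2, 12, 9, 15, 5, 13, 11, 10, 3, 1, 7, 14, 6] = (1 4 12)(2 8 13 7 5 9 11 3)(6 15)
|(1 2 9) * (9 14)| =4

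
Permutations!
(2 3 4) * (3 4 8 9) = (2 4)(3 8 9) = [0, 1, 4, 8, 2, 5, 6, 7, 9, 3]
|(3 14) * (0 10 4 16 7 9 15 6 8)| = |(0 10 4 16 7 9 15 6 8)(3 14)| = 18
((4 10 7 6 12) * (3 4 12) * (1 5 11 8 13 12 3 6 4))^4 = ((1 5 11 8 13 12 3)(4 10 7))^4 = (1 13 5 12 11 3 8)(4 10 7)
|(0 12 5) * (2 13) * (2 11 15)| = |(0 12 5)(2 13 11 15)| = 12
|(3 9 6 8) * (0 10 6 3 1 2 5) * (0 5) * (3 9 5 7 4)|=|(0 10 6 8 1 2)(3 5 7 4)|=12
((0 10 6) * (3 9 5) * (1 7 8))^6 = ((0 10 6)(1 7 8)(3 9 5))^6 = (10)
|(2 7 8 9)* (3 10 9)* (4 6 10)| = 8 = |(2 7 8 3 4 6 10 9)|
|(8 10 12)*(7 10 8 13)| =4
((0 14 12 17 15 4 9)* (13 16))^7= (17)(13 16)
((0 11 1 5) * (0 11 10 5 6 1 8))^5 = (11)(1 6)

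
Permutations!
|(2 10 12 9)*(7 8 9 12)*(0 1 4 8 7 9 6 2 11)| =|(12)(0 1 4 8 6 2 10 9 11)| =9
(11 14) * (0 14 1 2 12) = (0 14 11 1 2 12) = [14, 2, 12, 3, 4, 5, 6, 7, 8, 9, 10, 1, 0, 13, 11]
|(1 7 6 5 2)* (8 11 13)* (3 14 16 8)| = |(1 7 6 5 2)(3 14 16 8 11 13)| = 30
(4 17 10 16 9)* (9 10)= (4 17 9)(10 16)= [0, 1, 2, 3, 17, 5, 6, 7, 8, 4, 16, 11, 12, 13, 14, 15, 10, 9]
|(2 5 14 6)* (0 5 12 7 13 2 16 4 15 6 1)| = |(0 5 14 1)(2 12 7 13)(4 15 6 16)| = 4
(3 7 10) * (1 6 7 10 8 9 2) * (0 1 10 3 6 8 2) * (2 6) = (0 1 8 9)(2 10)(6 7) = [1, 8, 10, 3, 4, 5, 7, 6, 9, 0, 2]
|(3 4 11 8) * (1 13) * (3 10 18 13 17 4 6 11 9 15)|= 12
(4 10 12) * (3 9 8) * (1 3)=(1 3 9 8)(4 10 12)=[0, 3, 2, 9, 10, 5, 6, 7, 1, 8, 12, 11, 4]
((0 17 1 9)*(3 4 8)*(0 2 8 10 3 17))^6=((1 9 2 8 17)(3 4 10))^6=(1 9 2 8 17)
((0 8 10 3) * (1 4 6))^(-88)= ((0 8 10 3)(1 4 6))^(-88)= (10)(1 6 4)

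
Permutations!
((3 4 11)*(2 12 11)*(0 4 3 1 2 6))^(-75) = ((0 4 6)(1 2 12 11))^(-75) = (1 2 12 11)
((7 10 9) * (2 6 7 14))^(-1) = ((2 6 7 10 9 14))^(-1) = (2 14 9 10 7 6)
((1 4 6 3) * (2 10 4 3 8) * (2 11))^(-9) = (1 3)(2 6)(4 11)(8 10)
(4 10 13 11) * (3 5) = [0, 1, 2, 5, 10, 3, 6, 7, 8, 9, 13, 4, 12, 11] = (3 5)(4 10 13 11)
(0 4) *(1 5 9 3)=[4, 5, 2, 1, 0, 9, 6, 7, 8, 3]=(0 4)(1 5 9 3)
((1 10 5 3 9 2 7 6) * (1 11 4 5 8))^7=(1 10 8)(2 9 3 5 4 11 6 7)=((1 10 8)(2 7 6 11 4 5 3 9))^7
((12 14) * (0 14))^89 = (0 12 14)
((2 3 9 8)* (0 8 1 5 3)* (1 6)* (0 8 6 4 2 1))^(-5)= (0 6)(1 3 4 8 5 9 2)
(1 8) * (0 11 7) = (0 11 7)(1 8) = [11, 8, 2, 3, 4, 5, 6, 0, 1, 9, 10, 7]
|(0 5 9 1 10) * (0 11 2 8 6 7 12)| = 11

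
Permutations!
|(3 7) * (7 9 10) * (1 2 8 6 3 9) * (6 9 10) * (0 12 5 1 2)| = 20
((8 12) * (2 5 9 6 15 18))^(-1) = ((2 5 9 6 15 18)(8 12))^(-1) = (2 18 15 6 9 5)(8 12)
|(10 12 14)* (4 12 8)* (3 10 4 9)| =|(3 10 8 9)(4 12 14)| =12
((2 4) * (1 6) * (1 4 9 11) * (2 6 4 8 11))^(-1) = (1 11 8 6 4)(2 9)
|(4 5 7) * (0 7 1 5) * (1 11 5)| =|(0 7 4)(5 11)| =6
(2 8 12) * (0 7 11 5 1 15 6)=[7, 15, 8, 3, 4, 1, 0, 11, 12, 9, 10, 5, 2, 13, 14, 6]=(0 7 11 5 1 15 6)(2 8 12)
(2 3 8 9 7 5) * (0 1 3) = (0 1 3 8 9 7 5 2) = [1, 3, 0, 8, 4, 2, 6, 5, 9, 7]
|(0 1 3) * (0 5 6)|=5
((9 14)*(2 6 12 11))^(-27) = (2 6 12 11)(9 14)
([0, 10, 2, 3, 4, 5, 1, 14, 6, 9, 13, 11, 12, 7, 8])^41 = [0, 6, 2, 3, 4, 5, 8, 13, 14, 9, 1, 11, 12, 10, 7]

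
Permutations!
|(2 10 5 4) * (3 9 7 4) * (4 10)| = 10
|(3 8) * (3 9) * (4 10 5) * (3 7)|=12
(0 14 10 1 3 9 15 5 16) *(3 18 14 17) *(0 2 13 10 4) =(0 17 3 9 15 5 16 2 13 10 1 18 14 4) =[17, 18, 13, 9, 0, 16, 6, 7, 8, 15, 1, 11, 12, 10, 4, 5, 2, 3, 14]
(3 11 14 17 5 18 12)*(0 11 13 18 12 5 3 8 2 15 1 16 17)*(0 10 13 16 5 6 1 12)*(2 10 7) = (0 11 14 7 2 15 12 8 10 13 18 6 1 5)(3 16 17) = [11, 5, 15, 16, 4, 0, 1, 2, 10, 9, 13, 14, 8, 18, 7, 12, 17, 3, 6]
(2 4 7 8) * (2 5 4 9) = (2 9)(4 7 8 5) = [0, 1, 9, 3, 7, 4, 6, 8, 5, 2]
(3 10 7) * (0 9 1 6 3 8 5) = (0 9 1 6 3 10 7 8 5) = [9, 6, 2, 10, 4, 0, 3, 8, 5, 1, 7]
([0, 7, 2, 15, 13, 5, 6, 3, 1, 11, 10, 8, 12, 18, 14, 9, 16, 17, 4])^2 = (1 3 9 8 7 15 11)(4 18 13)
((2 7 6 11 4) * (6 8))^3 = (2 6)(4 8)(7 11)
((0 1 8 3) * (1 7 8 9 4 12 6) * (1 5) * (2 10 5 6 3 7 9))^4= (0 3 12 4 9)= ((0 9 4 12 3)(1 2 10 5)(7 8))^4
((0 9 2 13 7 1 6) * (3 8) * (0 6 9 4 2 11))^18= ((0 4 2 13 7 1 9 11)(3 8))^18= (0 2 7 9)(1 11 4 13)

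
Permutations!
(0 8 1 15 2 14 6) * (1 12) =(0 8 12 1 15 2 14 6) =[8, 15, 14, 3, 4, 5, 0, 7, 12, 9, 10, 11, 1, 13, 6, 2]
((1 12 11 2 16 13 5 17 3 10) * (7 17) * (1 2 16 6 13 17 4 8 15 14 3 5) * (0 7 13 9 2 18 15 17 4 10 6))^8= ((0 7 10 18 15 14 3 6 9 2)(1 12 11 16 4 8 17 5 13))^8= (0 9 3 15 10)(1 13 5 17 8 4 16 11 12)(2 6 14 18 7)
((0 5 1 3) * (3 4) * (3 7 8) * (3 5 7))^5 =(0 4 5 7 3 1 8)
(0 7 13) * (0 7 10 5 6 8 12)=(0 10 5 6 8 12)(7 13)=[10, 1, 2, 3, 4, 6, 8, 13, 12, 9, 5, 11, 0, 7]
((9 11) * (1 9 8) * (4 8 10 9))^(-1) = (1 8 4)(9 10 11)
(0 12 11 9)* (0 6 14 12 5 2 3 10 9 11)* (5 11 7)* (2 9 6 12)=(0 11 7 5 9 12)(2 3 10 6 14)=[11, 1, 3, 10, 4, 9, 14, 5, 8, 12, 6, 7, 0, 13, 2]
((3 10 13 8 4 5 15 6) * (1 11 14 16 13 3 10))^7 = (1 5 14 6 13 3 4 11 15 16 10 8)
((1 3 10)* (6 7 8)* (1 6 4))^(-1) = (1 4 8 7 6 10 3)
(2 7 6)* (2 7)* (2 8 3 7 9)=(2 8 3 7 6 9)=[0, 1, 8, 7, 4, 5, 9, 6, 3, 2]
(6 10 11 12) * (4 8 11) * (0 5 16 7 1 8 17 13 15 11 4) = (0 5 16 7 1 8 4 17 13 15 11 12 6 10) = [5, 8, 2, 3, 17, 16, 10, 1, 4, 9, 0, 12, 6, 15, 14, 11, 7, 13]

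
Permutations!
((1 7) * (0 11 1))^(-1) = (0 7 1 11)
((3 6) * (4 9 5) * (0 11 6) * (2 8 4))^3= (0 3 6 11)(2 9 8 5 4)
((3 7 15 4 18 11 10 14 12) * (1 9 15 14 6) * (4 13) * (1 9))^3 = ((3 7 14 12)(4 18 11 10 6 9 15 13))^3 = (3 12 14 7)(4 10 15 18 6 13 11 9)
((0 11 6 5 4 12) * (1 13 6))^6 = ((0 11 1 13 6 5 4 12))^6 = (0 4 6 1)(5 13 11 12)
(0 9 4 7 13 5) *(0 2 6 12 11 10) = (0 9 4 7 13 5 2 6 12 11 10) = [9, 1, 6, 3, 7, 2, 12, 13, 8, 4, 0, 10, 11, 5]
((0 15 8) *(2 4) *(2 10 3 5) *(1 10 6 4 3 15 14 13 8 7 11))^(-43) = (0 14 13 8)(1 15 11 10 7)(2 5 3)(4 6)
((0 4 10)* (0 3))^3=(0 3 10 4)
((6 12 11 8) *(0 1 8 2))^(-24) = ((0 1 8 6 12 11 2))^(-24) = (0 12 1 11 8 2 6)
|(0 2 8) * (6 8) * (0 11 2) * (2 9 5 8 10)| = 12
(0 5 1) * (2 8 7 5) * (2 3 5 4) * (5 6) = (0 3 6 5 1)(2 8 7 4) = [3, 0, 8, 6, 2, 1, 5, 4, 7]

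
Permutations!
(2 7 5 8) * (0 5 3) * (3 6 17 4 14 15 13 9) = (0 5 8 2 7 6 17 4 14 15 13 9 3) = [5, 1, 7, 0, 14, 8, 17, 6, 2, 3, 10, 11, 12, 9, 15, 13, 16, 4]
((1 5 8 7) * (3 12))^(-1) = (1 7 8 5)(3 12)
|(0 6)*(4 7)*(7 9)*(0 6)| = |(4 9 7)| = 3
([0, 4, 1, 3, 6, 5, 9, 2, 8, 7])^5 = [0, 2, 7, 3, 1, 5, 4, 9, 8, 6]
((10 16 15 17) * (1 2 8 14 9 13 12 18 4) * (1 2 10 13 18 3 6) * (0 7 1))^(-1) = (0 6 3 12 13 17 15 16 10 1 7)(2 4 18 9 14 8)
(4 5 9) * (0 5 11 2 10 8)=(0 5 9 4 11 2 10 8)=[5, 1, 10, 3, 11, 9, 6, 7, 0, 4, 8, 2]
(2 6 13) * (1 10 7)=(1 10 7)(2 6 13)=[0, 10, 6, 3, 4, 5, 13, 1, 8, 9, 7, 11, 12, 2]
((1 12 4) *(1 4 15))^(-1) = (1 15 12)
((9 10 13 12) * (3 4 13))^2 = (3 13 9)(4 12 10)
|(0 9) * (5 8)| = 2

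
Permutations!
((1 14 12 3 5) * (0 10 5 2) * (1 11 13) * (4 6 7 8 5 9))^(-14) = (0 10 9 4 6 7 8 5 11 13 1 14 12 3 2)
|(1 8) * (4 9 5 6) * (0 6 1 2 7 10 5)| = |(0 6 4 9)(1 8 2 7 10 5)| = 12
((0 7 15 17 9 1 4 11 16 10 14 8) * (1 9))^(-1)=(0 8 14 10 16 11 4 1 17 15 7)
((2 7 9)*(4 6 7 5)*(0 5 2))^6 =((0 5 4 6 7 9))^6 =(9)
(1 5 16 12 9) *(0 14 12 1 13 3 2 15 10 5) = (0 14 12 9 13 3 2 15 10 5 16 1) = [14, 0, 15, 2, 4, 16, 6, 7, 8, 13, 5, 11, 9, 3, 12, 10, 1]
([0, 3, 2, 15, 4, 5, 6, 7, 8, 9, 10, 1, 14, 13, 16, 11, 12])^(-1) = [0, 11, 2, 1, 4, 5, 6, 7, 8, 9, 10, 15, 16, 13, 12, 3, 14]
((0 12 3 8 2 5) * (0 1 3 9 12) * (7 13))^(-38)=(13)(1 8 5 3 2)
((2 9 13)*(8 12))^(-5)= (2 9 13)(8 12)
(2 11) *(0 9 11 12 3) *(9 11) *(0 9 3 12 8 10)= (12)(0 11 2 8 10)(3 9)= [11, 1, 8, 9, 4, 5, 6, 7, 10, 3, 0, 2, 12]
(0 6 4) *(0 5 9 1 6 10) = (0 10)(1 6 4 5 9) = [10, 6, 2, 3, 5, 9, 4, 7, 8, 1, 0]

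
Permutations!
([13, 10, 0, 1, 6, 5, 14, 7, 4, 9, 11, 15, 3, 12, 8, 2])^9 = [0, 1, 2, 3, 6, 5, 14, 7, 4, 9, 10, 11, 12, 13, 8, 15]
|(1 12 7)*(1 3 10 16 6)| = |(1 12 7 3 10 16 6)| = 7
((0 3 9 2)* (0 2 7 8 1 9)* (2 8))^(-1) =(0 3)(1 8 2 7 9)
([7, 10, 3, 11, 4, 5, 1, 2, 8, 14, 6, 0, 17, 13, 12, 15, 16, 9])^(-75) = [0, 1, 2, 3, 4, 5, 6, 7, 8, 14, 10, 11, 17, 13, 12, 15, 16, 9]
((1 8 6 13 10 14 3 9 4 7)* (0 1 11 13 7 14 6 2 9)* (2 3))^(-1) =(0 3 8 1)(2 14 4 9)(6 10 13 11 7)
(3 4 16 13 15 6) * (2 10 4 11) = (2 10 4 16 13 15 6 3 11) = [0, 1, 10, 11, 16, 5, 3, 7, 8, 9, 4, 2, 12, 15, 14, 6, 13]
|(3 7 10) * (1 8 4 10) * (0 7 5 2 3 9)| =21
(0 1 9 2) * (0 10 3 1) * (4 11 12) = [0, 9, 10, 1, 11, 5, 6, 7, 8, 2, 3, 12, 4] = (1 9 2 10 3)(4 11 12)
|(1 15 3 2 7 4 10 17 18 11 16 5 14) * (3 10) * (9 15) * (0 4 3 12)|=|(0 4 12)(1 9 15 10 17 18 11 16 5 14)(2 7 3)|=30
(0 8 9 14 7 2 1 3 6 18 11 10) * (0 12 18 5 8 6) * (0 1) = (0 6 5 8 9 14 7 2)(1 3)(10 12 18 11) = [6, 3, 0, 1, 4, 8, 5, 2, 9, 14, 12, 10, 18, 13, 7, 15, 16, 17, 11]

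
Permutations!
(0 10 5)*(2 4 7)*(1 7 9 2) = (0 10 5)(1 7)(2 4 9) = [10, 7, 4, 3, 9, 0, 6, 1, 8, 2, 5]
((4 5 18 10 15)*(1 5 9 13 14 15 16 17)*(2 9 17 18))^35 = (1 17 4 15 14 13 9 2 5)(10 18 16)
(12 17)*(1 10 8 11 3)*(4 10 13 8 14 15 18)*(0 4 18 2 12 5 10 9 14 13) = (18)(0 4 9 14 15 2 12 17 5 10 13 8 11 3 1) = [4, 0, 12, 1, 9, 10, 6, 7, 11, 14, 13, 3, 17, 8, 15, 2, 16, 5, 18]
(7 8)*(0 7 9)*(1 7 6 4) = [6, 7, 2, 3, 1, 5, 4, 8, 9, 0] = (0 6 4 1 7 8 9)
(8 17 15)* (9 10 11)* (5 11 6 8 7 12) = (5 11 9 10 6 8 17 15 7 12) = [0, 1, 2, 3, 4, 11, 8, 12, 17, 10, 6, 9, 5, 13, 14, 7, 16, 15]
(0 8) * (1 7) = (0 8)(1 7) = [8, 7, 2, 3, 4, 5, 6, 1, 0]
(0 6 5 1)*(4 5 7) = (0 6 7 4 5 1) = [6, 0, 2, 3, 5, 1, 7, 4]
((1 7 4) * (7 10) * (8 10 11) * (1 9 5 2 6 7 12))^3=(1 10 11 12 8)(2 4)(5 7)(6 9)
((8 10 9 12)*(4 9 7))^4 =((4 9 12 8 10 7))^4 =(4 10 12)(7 8 9)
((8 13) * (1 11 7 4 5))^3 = (1 4 11 5 7)(8 13)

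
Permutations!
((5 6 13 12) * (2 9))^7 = (2 9)(5 12 13 6)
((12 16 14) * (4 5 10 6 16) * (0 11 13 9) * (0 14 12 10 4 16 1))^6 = (16)(0 6 14 13)(1 10 9 11) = ((0 11 13 9 14 10 6 1)(4 5)(12 16))^6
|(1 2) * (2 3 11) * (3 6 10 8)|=7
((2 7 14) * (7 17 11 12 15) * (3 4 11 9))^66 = ((2 17 9 3 4 11 12 15 7 14))^66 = (2 12 9 7 4)(3 14 11 17 15)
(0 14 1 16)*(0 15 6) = (0 14 1 16 15 6) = [14, 16, 2, 3, 4, 5, 0, 7, 8, 9, 10, 11, 12, 13, 1, 6, 15]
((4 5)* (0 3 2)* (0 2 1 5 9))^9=((0 3 1 5 4 9))^9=(0 5)(1 9)(3 4)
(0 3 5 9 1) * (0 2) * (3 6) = [6, 2, 0, 5, 4, 9, 3, 7, 8, 1] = (0 6 3 5 9 1 2)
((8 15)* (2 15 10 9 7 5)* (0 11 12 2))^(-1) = (0 5 7 9 10 8 15 2 12 11)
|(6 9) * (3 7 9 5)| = 5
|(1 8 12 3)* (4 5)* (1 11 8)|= |(3 11 8 12)(4 5)|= 4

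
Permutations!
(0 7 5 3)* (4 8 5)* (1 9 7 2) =[2, 9, 1, 0, 8, 3, 6, 4, 5, 7] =(0 2 1 9 7 4 8 5 3)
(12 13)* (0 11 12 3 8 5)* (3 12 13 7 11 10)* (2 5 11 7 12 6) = (0 10 3 8 11 13 6 2 5) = [10, 1, 5, 8, 4, 0, 2, 7, 11, 9, 3, 13, 12, 6]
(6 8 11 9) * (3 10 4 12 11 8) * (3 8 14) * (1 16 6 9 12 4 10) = (1 16 6 8 14 3)(11 12) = [0, 16, 2, 1, 4, 5, 8, 7, 14, 9, 10, 12, 11, 13, 3, 15, 6]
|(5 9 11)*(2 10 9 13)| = 6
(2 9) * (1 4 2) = (1 4 2 9) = [0, 4, 9, 3, 2, 5, 6, 7, 8, 1]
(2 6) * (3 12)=(2 6)(3 12)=[0, 1, 6, 12, 4, 5, 2, 7, 8, 9, 10, 11, 3]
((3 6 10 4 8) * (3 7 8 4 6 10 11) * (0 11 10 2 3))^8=(11)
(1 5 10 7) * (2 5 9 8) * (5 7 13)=[0, 9, 7, 3, 4, 10, 6, 1, 2, 8, 13, 11, 12, 5]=(1 9 8 2 7)(5 10 13)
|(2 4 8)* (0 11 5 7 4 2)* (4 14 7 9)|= 6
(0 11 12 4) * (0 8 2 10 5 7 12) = (0 11)(2 10 5 7 12 4 8) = [11, 1, 10, 3, 8, 7, 6, 12, 2, 9, 5, 0, 4]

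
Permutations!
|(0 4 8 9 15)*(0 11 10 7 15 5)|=|(0 4 8 9 5)(7 15 11 10)|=20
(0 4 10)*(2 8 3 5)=[4, 1, 8, 5, 10, 2, 6, 7, 3, 9, 0]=(0 4 10)(2 8 3 5)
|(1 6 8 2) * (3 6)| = 5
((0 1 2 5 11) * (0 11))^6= ((11)(0 1 2 5))^6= (11)(0 2)(1 5)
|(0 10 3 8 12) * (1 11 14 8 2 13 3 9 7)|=9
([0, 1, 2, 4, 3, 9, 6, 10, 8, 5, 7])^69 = (3 4)(5 9)(7 10)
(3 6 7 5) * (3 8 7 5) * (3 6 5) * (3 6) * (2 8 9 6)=(2 8 7 3 5 9 6)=[0, 1, 8, 5, 4, 9, 2, 3, 7, 6]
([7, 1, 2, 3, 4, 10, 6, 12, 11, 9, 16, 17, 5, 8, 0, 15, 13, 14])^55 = (17)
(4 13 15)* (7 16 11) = [0, 1, 2, 3, 13, 5, 6, 16, 8, 9, 10, 7, 12, 15, 14, 4, 11] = (4 13 15)(7 16 11)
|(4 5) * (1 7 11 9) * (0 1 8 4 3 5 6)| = 8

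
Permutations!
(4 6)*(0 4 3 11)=(0 4 6 3 11)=[4, 1, 2, 11, 6, 5, 3, 7, 8, 9, 10, 0]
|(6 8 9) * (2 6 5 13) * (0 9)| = 7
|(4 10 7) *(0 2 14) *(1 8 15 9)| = 12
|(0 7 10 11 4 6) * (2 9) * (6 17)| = |(0 7 10 11 4 17 6)(2 9)| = 14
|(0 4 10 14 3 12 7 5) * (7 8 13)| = 10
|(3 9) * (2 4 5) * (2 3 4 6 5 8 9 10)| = |(2 6 5 3 10)(4 8 9)| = 15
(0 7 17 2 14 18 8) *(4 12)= (0 7 17 2 14 18 8)(4 12)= [7, 1, 14, 3, 12, 5, 6, 17, 0, 9, 10, 11, 4, 13, 18, 15, 16, 2, 8]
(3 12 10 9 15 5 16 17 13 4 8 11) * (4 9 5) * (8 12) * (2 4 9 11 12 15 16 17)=(2 4 15 9 16)(3 8 12 10 5 17 13 11)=[0, 1, 4, 8, 15, 17, 6, 7, 12, 16, 5, 3, 10, 11, 14, 9, 2, 13]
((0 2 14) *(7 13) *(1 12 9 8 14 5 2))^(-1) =(0 14 8 9 12 1)(2 5)(7 13)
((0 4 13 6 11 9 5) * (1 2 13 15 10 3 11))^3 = ((0 4 15 10 3 11 9 5)(1 2 13 6))^3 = (0 10 9 4 3 5 15 11)(1 6 13 2)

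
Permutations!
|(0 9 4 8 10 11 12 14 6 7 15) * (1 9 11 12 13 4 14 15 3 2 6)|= 24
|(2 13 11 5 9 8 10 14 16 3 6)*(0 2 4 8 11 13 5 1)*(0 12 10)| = |(0 2 5 9 11 1 12 10 14 16 3 6 4 8)| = 14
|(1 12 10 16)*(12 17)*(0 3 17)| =7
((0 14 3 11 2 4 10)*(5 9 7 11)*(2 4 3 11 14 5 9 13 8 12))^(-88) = (0 8 3 14 10 13 2 7 4 5 12 9 11)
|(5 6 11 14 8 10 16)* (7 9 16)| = |(5 6 11 14 8 10 7 9 16)| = 9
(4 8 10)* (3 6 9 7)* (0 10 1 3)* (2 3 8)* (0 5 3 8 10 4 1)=[4, 10, 8, 6, 2, 3, 9, 5, 0, 7, 1]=(0 4 2 8)(1 10)(3 6 9 7 5)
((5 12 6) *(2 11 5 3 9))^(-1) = (2 9 3 6 12 5 11)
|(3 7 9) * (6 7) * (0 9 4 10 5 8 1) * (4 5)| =|(0 9 3 6 7 5 8 1)(4 10)| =8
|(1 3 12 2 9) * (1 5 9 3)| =6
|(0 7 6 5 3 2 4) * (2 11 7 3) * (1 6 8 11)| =|(0 3 1 6 5 2 4)(7 8 11)| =21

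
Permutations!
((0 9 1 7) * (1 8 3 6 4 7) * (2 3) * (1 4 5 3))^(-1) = ((0 9 8 2 1 4 7)(3 6 5))^(-1) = (0 7 4 1 2 8 9)(3 5 6)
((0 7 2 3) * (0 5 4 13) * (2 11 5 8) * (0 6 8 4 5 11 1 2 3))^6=((0 7 1 2)(3 4 13 6 8))^6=(0 1)(2 7)(3 4 13 6 8)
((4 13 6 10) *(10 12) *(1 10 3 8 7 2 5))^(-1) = (1 5 2 7 8 3 12 6 13 4 10)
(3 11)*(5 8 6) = [0, 1, 2, 11, 4, 8, 5, 7, 6, 9, 10, 3] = (3 11)(5 8 6)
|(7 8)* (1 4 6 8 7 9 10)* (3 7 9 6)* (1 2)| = 14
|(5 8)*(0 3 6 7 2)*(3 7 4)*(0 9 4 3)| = |(0 7 2 9 4)(3 6)(5 8)| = 10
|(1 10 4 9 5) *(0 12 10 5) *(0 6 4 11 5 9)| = 9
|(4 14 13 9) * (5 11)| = 4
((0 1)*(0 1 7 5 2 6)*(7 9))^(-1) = (0 6 2 5 7 9)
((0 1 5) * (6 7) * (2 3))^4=(7)(0 1 5)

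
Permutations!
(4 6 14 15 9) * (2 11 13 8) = [0, 1, 11, 3, 6, 5, 14, 7, 2, 4, 10, 13, 12, 8, 15, 9] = (2 11 13 8)(4 6 14 15 9)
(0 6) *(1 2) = (0 6)(1 2) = [6, 2, 1, 3, 4, 5, 0]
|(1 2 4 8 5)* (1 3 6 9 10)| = |(1 2 4 8 5 3 6 9 10)| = 9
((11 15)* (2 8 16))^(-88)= (2 16 8)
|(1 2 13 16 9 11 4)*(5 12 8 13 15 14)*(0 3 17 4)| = 15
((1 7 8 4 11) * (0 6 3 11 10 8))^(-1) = ((0 6 3 11 1 7)(4 10 8))^(-1) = (0 7 1 11 3 6)(4 8 10)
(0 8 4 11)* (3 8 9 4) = (0 9 4 11)(3 8) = [9, 1, 2, 8, 11, 5, 6, 7, 3, 4, 10, 0]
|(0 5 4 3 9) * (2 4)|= |(0 5 2 4 3 9)|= 6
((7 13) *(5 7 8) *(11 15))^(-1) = (5 8 13 7)(11 15)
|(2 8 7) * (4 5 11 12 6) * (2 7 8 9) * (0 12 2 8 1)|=10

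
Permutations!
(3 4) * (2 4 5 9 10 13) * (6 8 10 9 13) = (2 4 3 5 13)(6 8 10) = [0, 1, 4, 5, 3, 13, 8, 7, 10, 9, 6, 11, 12, 2]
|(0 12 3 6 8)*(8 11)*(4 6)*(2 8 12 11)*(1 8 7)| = 10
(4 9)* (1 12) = (1 12)(4 9) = [0, 12, 2, 3, 9, 5, 6, 7, 8, 4, 10, 11, 1]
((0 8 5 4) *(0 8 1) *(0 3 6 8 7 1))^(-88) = (1 8 7 6 4 3 5)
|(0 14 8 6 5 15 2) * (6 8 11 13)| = |(0 14 11 13 6 5 15 2)| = 8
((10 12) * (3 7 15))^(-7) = ((3 7 15)(10 12))^(-7) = (3 15 7)(10 12)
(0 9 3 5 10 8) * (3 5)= (0 9 5 10 8)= [9, 1, 2, 3, 4, 10, 6, 7, 0, 5, 8]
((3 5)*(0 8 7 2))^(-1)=(0 2 7 8)(3 5)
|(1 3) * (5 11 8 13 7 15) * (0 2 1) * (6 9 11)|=|(0 2 1 3)(5 6 9 11 8 13 7 15)|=8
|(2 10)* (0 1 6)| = 6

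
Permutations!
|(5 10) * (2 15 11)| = 6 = |(2 15 11)(5 10)|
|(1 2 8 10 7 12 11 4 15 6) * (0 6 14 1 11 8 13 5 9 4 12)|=56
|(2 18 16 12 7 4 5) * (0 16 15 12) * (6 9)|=14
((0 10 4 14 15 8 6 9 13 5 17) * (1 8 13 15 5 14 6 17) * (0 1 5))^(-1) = (0 14 13 15 9 6 4 10)(1 17 8)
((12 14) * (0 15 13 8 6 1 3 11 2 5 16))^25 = ((0 15 13 8 6 1 3 11 2 5 16)(12 14))^25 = (0 8 3 5 15 6 11 16 13 1 2)(12 14)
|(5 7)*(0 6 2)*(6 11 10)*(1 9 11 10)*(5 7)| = |(0 10 6 2)(1 9 11)| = 12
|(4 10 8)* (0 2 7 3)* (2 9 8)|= |(0 9 8 4 10 2 7 3)|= 8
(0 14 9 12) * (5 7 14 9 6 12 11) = (0 9 11 5 7 14 6 12) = [9, 1, 2, 3, 4, 7, 12, 14, 8, 11, 10, 5, 0, 13, 6]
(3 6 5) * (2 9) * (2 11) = [0, 1, 9, 6, 4, 3, 5, 7, 8, 11, 10, 2] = (2 9 11)(3 6 5)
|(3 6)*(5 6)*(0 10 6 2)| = |(0 10 6 3 5 2)| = 6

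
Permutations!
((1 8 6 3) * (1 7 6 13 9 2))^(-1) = (1 2 9 13 8)(3 6 7)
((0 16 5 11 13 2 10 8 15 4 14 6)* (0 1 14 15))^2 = ((0 16 5 11 13 2 10 8)(1 14 6)(4 15))^2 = (0 5 13 10)(1 6 14)(2 8 16 11)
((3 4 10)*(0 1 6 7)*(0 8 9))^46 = ((0 1 6 7 8 9)(3 4 10))^46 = (0 8 6)(1 9 7)(3 4 10)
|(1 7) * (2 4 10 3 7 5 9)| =8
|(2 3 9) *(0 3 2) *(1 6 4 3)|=6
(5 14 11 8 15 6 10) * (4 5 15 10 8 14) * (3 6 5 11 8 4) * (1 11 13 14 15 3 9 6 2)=(1 11 15 5 9 6 4 13 14 8 10 3 2)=[0, 11, 1, 2, 13, 9, 4, 7, 10, 6, 3, 15, 12, 14, 8, 5]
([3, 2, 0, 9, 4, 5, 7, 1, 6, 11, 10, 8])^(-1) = (0 2 1 7 6 8 11 9 3)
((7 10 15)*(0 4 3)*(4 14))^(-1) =((0 14 4 3)(7 10 15))^(-1) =(0 3 4 14)(7 15 10)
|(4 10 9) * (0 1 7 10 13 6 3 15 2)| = |(0 1 7 10 9 4 13 6 3 15 2)| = 11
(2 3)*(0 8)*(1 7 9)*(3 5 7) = (0 8)(1 3 2 5 7 9) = [8, 3, 5, 2, 4, 7, 6, 9, 0, 1]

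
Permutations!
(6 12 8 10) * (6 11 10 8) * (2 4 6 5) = (2 4 6 12 5)(10 11) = [0, 1, 4, 3, 6, 2, 12, 7, 8, 9, 11, 10, 5]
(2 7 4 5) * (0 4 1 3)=[4, 3, 7, 0, 5, 2, 6, 1]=(0 4 5 2 7 1 3)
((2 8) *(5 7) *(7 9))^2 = (5 7 9)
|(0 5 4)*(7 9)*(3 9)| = |(0 5 4)(3 9 7)| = 3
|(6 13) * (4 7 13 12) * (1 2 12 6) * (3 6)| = 6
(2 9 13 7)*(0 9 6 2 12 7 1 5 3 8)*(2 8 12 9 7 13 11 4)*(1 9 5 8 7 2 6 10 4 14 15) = (0 2 10 4 6 7 5 3 12 13 9 11 14 15 1 8) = [2, 8, 10, 12, 6, 3, 7, 5, 0, 11, 4, 14, 13, 9, 15, 1]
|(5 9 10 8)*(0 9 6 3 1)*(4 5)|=9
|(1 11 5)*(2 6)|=|(1 11 5)(2 6)|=6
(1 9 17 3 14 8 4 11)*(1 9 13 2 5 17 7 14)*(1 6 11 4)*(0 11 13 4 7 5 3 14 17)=(0 11 9 5)(1 4 7 17 14 8)(2 3 6 13)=[11, 4, 3, 6, 7, 0, 13, 17, 1, 5, 10, 9, 12, 2, 8, 15, 16, 14]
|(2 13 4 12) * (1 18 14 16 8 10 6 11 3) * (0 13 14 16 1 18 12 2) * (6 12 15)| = 15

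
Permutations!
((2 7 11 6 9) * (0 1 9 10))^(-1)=(0 10 6 11 7 2 9 1)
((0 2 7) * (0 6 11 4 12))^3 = ((0 2 7 6 11 4 12))^3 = (0 6 12 7 4 2 11)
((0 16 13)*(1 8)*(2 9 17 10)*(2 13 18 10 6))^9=(0 13 10 18 16)(1 8)(2 9 17 6)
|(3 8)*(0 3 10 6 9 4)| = |(0 3 8 10 6 9 4)| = 7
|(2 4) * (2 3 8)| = 4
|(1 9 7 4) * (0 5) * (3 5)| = 12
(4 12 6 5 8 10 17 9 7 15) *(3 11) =(3 11)(4 12 6 5 8 10 17 9 7 15) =[0, 1, 2, 11, 12, 8, 5, 15, 10, 7, 17, 3, 6, 13, 14, 4, 16, 9]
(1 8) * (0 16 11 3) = (0 16 11 3)(1 8) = [16, 8, 2, 0, 4, 5, 6, 7, 1, 9, 10, 3, 12, 13, 14, 15, 11]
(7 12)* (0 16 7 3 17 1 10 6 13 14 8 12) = (0 16 7)(1 10 6 13 14 8 12 3 17) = [16, 10, 2, 17, 4, 5, 13, 0, 12, 9, 6, 11, 3, 14, 8, 15, 7, 1]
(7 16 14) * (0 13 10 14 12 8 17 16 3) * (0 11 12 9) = (0 13 10 14 7 3 11 12 8 17 16 9) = [13, 1, 2, 11, 4, 5, 6, 3, 17, 0, 14, 12, 8, 10, 7, 15, 9, 16]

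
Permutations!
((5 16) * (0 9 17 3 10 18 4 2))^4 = ((0 9 17 3 10 18 4 2)(5 16))^4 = (0 10)(2 3)(4 17)(9 18)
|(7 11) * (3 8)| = 2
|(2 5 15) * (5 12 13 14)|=6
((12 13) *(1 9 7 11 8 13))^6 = (1 12 13 8 11 7 9)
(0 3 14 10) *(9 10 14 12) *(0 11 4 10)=(14)(0 3 12 9)(4 10 11)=[3, 1, 2, 12, 10, 5, 6, 7, 8, 0, 11, 4, 9, 13, 14]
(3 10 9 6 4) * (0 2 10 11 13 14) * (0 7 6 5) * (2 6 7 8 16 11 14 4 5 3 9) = (0 6 5)(2 10)(3 14 8 16 11 13 4 9) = [6, 1, 10, 14, 9, 0, 5, 7, 16, 3, 2, 13, 12, 4, 8, 15, 11]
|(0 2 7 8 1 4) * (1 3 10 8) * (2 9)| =6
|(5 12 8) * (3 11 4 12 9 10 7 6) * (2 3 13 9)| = |(2 3 11 4 12 8 5)(6 13 9 10 7)| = 35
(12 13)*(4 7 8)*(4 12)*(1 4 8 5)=(1 4 7 5)(8 12 13)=[0, 4, 2, 3, 7, 1, 6, 5, 12, 9, 10, 11, 13, 8]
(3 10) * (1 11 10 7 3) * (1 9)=(1 11 10 9)(3 7)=[0, 11, 2, 7, 4, 5, 6, 3, 8, 1, 9, 10]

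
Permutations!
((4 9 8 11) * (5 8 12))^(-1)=(4 11 8 5 12 9)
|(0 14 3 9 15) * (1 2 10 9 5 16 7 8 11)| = 13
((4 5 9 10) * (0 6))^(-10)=(4 9)(5 10)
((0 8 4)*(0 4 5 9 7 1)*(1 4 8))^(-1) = (0 1)(4 7 9 5 8)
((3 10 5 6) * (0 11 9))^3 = (11)(3 6 5 10)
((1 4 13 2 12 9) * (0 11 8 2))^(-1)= ((0 11 8 2 12 9 1 4 13))^(-1)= (0 13 4 1 9 12 2 8 11)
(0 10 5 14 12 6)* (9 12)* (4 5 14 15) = [10, 1, 2, 3, 5, 15, 0, 7, 8, 12, 14, 11, 6, 13, 9, 4] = (0 10 14 9 12 6)(4 5 15)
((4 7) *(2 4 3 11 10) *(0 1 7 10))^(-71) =((0 1 7 3 11)(2 4 10))^(-71) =(0 11 3 7 1)(2 4 10)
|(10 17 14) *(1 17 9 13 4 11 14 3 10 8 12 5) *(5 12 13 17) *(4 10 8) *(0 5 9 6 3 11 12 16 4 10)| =12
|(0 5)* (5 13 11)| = 4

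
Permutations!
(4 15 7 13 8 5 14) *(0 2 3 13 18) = (0 2 3 13 8 5 14 4 15 7 18) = [2, 1, 3, 13, 15, 14, 6, 18, 5, 9, 10, 11, 12, 8, 4, 7, 16, 17, 0]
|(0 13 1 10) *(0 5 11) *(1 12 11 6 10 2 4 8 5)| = 28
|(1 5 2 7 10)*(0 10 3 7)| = 10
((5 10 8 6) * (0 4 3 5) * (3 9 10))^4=((0 4 9 10 8 6)(3 5))^4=(0 8 9)(4 6 10)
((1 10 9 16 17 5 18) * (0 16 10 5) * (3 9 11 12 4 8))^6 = (18)(3 8 4 12 11 10 9)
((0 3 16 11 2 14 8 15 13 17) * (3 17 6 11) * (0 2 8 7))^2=(0 2 7 17 14)(6 8 13 11 15)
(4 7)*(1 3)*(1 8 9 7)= [0, 3, 2, 8, 1, 5, 6, 4, 9, 7]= (1 3 8 9 7 4)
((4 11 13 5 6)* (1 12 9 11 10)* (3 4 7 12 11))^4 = (1 6 3 11 7 4 13 12 10 5 9)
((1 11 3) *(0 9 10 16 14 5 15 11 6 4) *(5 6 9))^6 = (0 9)(1 4)(3 6)(5 10)(11 14)(15 16)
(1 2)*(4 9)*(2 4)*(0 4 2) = (0 4 9)(1 2) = [4, 2, 1, 3, 9, 5, 6, 7, 8, 0]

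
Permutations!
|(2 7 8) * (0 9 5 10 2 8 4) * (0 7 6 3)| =|(0 9 5 10 2 6 3)(4 7)| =14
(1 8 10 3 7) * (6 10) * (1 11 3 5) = (1 8 6 10 5)(3 7 11) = [0, 8, 2, 7, 4, 1, 10, 11, 6, 9, 5, 3]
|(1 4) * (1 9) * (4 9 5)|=2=|(1 9)(4 5)|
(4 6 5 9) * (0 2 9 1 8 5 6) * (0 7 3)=(0 2 9 4 7 3)(1 8 5)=[2, 8, 9, 0, 7, 1, 6, 3, 5, 4]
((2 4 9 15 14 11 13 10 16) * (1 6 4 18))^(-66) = ((1 6 4 9 15 14 11 13 10 16 2 18))^(-66) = (1 11)(2 15)(4 10)(6 13)(9 16)(14 18)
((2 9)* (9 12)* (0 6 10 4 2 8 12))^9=(12)(0 2 4 10 6)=((0 6 10 4 2)(8 12 9))^9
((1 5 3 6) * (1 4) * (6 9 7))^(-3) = (1 7 5 6 3 4 9)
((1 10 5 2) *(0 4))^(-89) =((0 4)(1 10 5 2))^(-89) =(0 4)(1 2 5 10)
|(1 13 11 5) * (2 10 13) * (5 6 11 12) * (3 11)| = 6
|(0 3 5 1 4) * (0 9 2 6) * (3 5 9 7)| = |(0 5 1 4 7 3 9 2 6)| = 9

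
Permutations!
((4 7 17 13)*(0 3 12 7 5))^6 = (0 4 17 12)(3 5 13 7)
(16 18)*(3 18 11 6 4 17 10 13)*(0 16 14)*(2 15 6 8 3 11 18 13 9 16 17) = (0 17 10 9 16 18 14)(2 15 6 4)(3 13 11 8) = [17, 1, 15, 13, 2, 5, 4, 7, 3, 16, 9, 8, 12, 11, 0, 6, 18, 10, 14]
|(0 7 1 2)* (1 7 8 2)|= 3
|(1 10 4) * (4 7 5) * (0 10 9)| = |(0 10 7 5 4 1 9)| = 7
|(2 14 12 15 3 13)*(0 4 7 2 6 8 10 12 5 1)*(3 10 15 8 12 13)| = 42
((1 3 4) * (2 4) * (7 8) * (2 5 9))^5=((1 3 5 9 2 4)(7 8))^5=(1 4 2 9 5 3)(7 8)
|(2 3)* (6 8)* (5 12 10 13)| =4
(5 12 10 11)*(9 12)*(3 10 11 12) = (3 10 12 11 5 9) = [0, 1, 2, 10, 4, 9, 6, 7, 8, 3, 12, 5, 11]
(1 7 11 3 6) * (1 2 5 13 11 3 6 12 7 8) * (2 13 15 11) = [0, 8, 5, 12, 4, 15, 13, 3, 1, 9, 10, 6, 7, 2, 14, 11] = (1 8)(2 5 15 11 6 13)(3 12 7)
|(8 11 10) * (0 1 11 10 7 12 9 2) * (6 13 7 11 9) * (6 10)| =|(0 1 9 2)(6 13 7 12 10 8)| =12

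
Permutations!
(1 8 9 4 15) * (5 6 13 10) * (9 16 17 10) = (1 8 16 17 10 5 6 13 9 4 15) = [0, 8, 2, 3, 15, 6, 13, 7, 16, 4, 5, 11, 12, 9, 14, 1, 17, 10]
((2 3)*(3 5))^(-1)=(2 3 5)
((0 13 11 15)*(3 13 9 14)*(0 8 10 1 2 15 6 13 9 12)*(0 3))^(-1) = ((0 12 3 9 14)(1 2 15 8 10)(6 13 11))^(-1) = (0 14 9 3 12)(1 10 8 15 2)(6 11 13)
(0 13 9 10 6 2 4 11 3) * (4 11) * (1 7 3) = [13, 7, 11, 0, 4, 5, 2, 3, 8, 10, 6, 1, 12, 9] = (0 13 9 10 6 2 11 1 7 3)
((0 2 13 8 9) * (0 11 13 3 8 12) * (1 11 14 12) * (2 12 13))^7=(0 12)(1 13 14 9 8 3 2 11)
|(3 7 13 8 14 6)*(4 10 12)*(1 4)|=12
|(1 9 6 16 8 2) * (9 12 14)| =|(1 12 14 9 6 16 8 2)| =8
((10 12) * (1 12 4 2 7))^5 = ((1 12 10 4 2 7))^5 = (1 7 2 4 10 12)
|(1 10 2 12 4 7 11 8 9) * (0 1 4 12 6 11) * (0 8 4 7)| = 21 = |(12)(0 1 10 2 6 11 4)(7 8 9)|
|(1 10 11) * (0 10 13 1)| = 6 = |(0 10 11)(1 13)|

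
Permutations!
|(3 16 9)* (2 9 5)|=|(2 9 3 16 5)|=5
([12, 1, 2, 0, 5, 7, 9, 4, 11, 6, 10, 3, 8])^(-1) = [3, 1, 2, 11, 7, 4, 9, 5, 12, 6, 10, 8, 0]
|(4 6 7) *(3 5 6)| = 5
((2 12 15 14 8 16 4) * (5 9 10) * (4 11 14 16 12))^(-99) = (2 4)(8 16)(11 12)(14 15)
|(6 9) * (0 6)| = 3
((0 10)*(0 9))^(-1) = (0 9 10)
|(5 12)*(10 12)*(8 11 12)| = |(5 10 8 11 12)| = 5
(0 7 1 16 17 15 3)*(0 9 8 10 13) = (0 7 1 16 17 15 3 9 8 10 13) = [7, 16, 2, 9, 4, 5, 6, 1, 10, 8, 13, 11, 12, 0, 14, 3, 17, 15]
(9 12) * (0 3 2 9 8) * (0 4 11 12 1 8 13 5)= [3, 8, 9, 2, 11, 0, 6, 7, 4, 1, 10, 12, 13, 5]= (0 3 2 9 1 8 4 11 12 13 5)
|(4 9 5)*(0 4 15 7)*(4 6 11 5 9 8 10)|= |(0 6 11 5 15 7)(4 8 10)|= 6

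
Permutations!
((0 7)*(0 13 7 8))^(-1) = ((0 8)(7 13))^(-1) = (0 8)(7 13)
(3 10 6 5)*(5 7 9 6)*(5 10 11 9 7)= (3 11 9 6 5)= [0, 1, 2, 11, 4, 3, 5, 7, 8, 6, 10, 9]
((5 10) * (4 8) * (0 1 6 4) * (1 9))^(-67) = ((0 9 1 6 4 8)(5 10))^(-67) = (0 8 4 6 1 9)(5 10)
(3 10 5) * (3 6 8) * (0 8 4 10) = (0 8 3)(4 10 5 6) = [8, 1, 2, 0, 10, 6, 4, 7, 3, 9, 5]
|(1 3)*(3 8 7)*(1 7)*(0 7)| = 6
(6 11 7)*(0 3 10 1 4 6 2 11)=[3, 4, 11, 10, 6, 5, 0, 2, 8, 9, 1, 7]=(0 3 10 1 4 6)(2 11 7)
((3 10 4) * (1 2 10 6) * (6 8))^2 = (1 10 3 6 2 4 8)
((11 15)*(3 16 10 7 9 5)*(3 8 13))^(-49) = ((3 16 10 7 9 5 8 13)(11 15))^(-49) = (3 13 8 5 9 7 10 16)(11 15)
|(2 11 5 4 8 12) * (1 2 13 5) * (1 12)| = 8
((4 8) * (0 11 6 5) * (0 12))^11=((0 11 6 5 12)(4 8))^11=(0 11 6 5 12)(4 8)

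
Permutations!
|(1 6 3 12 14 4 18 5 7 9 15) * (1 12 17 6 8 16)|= 24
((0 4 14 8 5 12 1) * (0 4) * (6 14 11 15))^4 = ((1 4 11 15 6 14 8 5 12))^4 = (1 6 12 15 5 11 8 4 14)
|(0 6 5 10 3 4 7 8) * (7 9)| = |(0 6 5 10 3 4 9 7 8)| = 9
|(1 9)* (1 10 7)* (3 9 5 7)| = 3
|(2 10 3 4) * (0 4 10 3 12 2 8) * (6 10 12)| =6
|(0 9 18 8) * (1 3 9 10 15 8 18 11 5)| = |(18)(0 10 15 8)(1 3 9 11 5)| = 20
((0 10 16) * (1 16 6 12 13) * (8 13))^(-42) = (0 1 8 6)(10 16 13 12)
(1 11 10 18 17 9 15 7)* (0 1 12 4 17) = (0 1 11 10 18)(4 17 9 15 7 12) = [1, 11, 2, 3, 17, 5, 6, 12, 8, 15, 18, 10, 4, 13, 14, 7, 16, 9, 0]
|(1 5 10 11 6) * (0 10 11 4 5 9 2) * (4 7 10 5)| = 14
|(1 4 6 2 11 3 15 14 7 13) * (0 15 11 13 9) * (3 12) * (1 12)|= 40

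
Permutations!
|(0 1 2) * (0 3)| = 4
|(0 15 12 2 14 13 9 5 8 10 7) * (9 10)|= 24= |(0 15 12 2 14 13 10 7)(5 8 9)|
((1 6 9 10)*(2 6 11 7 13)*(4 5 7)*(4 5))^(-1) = ((1 11 5 7 13 2 6 9 10))^(-1) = (1 10 9 6 2 13 7 5 11)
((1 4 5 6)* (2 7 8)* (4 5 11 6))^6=(1 5 4 11 6)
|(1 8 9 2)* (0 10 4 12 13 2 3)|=10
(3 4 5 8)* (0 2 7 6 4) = [2, 1, 7, 0, 5, 8, 4, 6, 3] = (0 2 7 6 4 5 8 3)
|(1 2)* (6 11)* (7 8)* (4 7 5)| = |(1 2)(4 7 8 5)(6 11)| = 4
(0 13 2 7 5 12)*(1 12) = (0 13 2 7 5 1 12) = [13, 12, 7, 3, 4, 1, 6, 5, 8, 9, 10, 11, 0, 2]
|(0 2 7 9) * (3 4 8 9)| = 7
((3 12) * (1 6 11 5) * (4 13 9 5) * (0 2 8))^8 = (0 8 2)(1 6 11 4 13 9 5)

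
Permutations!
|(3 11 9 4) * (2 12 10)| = |(2 12 10)(3 11 9 4)| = 12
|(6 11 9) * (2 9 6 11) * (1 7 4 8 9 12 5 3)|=|(1 7 4 8 9 11 6 2 12 5 3)|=11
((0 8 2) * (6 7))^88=(0 8 2)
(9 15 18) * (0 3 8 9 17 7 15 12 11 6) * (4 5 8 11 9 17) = (0 3 11 6)(4 5 8 17 7 15 18)(9 12) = [3, 1, 2, 11, 5, 8, 0, 15, 17, 12, 10, 6, 9, 13, 14, 18, 16, 7, 4]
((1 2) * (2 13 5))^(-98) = ((1 13 5 2))^(-98) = (1 5)(2 13)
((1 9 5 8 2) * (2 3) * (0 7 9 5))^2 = ((0 7 9)(1 5 8 3 2))^2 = (0 9 7)(1 8 2 5 3)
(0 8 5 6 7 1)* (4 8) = [4, 0, 2, 3, 8, 6, 7, 1, 5] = (0 4 8 5 6 7 1)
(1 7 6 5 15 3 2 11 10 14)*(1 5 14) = (1 7 6 14 5 15 3 2 11 10) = [0, 7, 11, 2, 4, 15, 14, 6, 8, 9, 1, 10, 12, 13, 5, 3]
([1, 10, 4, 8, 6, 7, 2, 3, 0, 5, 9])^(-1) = (0 8 3 7 5 9 10 1)(2 6 4)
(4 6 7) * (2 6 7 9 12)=[0, 1, 6, 3, 7, 5, 9, 4, 8, 12, 10, 11, 2]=(2 6 9 12)(4 7)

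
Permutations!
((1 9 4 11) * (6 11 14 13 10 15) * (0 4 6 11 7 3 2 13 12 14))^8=(1 15 13 3 6)(2 7 9 11 10)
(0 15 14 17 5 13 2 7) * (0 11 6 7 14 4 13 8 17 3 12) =(0 15 4 13 2 14 3 12)(5 8 17)(6 7 11) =[15, 1, 14, 12, 13, 8, 7, 11, 17, 9, 10, 6, 0, 2, 3, 4, 16, 5]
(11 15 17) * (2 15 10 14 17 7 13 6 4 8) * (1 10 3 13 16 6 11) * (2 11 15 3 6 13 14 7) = (1 10 7 16 13 15 2 3 14 17)(4 8 11 6) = [0, 10, 3, 14, 8, 5, 4, 16, 11, 9, 7, 6, 12, 15, 17, 2, 13, 1]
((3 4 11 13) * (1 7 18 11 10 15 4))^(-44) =((1 7 18 11 13 3)(4 10 15))^(-44) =(1 13 18)(3 11 7)(4 10 15)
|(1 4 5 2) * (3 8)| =4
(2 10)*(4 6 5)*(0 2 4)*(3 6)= [2, 1, 10, 6, 3, 0, 5, 7, 8, 9, 4]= (0 2 10 4 3 6 5)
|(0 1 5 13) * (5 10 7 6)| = |(0 1 10 7 6 5 13)| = 7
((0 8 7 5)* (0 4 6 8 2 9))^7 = (0 2 9)(4 8 5 6 7)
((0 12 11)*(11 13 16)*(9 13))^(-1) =((0 12 9 13 16 11))^(-1) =(0 11 16 13 9 12)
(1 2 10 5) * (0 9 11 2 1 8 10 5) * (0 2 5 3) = [9, 1, 3, 0, 4, 8, 6, 7, 10, 11, 2, 5] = (0 9 11 5 8 10 2 3)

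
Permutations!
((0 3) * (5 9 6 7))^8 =((0 3)(5 9 6 7))^8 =(9)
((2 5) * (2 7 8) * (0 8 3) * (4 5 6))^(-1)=((0 8 2 6 4 5 7 3))^(-1)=(0 3 7 5 4 6 2 8)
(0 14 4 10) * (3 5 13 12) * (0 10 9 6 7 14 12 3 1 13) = (0 12 1 13 3 5)(4 9 6 7 14) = [12, 13, 2, 5, 9, 0, 7, 14, 8, 6, 10, 11, 1, 3, 4]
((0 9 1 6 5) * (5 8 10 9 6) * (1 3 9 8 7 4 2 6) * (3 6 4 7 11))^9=((0 1 5)(2 4)(3 9 6 11)(8 10))^9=(2 4)(3 9 6 11)(8 10)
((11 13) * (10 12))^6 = (13)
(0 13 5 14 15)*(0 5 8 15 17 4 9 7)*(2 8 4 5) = [13, 1, 8, 3, 9, 14, 6, 0, 15, 7, 10, 11, 12, 4, 17, 2, 16, 5] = (0 13 4 9 7)(2 8 15)(5 14 17)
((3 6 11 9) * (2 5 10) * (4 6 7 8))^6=(3 9 11 6 4 8 7)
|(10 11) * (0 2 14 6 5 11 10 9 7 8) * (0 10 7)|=21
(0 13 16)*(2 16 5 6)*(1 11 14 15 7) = (0 13 5 6 2 16)(1 11 14 15 7) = [13, 11, 16, 3, 4, 6, 2, 1, 8, 9, 10, 14, 12, 5, 15, 7, 0]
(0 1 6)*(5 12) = (0 1 6)(5 12) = [1, 6, 2, 3, 4, 12, 0, 7, 8, 9, 10, 11, 5]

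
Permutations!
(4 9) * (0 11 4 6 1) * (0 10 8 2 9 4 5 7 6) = (0 11 5 7 6 1 10 8 2 9) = [11, 10, 9, 3, 4, 7, 1, 6, 2, 0, 8, 5]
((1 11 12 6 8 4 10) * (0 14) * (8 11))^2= (14)(1 4)(6 12 11)(8 10)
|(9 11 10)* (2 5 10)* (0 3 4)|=15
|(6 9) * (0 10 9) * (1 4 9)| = 6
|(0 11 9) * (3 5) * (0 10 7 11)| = |(3 5)(7 11 9 10)| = 4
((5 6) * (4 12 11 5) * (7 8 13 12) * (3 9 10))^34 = ((3 9 10)(4 7 8 13 12 11 5 6))^34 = (3 9 10)(4 8 12 5)(6 7 13 11)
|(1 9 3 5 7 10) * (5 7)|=|(1 9 3 7 10)|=5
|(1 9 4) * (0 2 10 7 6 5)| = 6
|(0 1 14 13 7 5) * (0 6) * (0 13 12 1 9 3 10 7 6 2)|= |(0 9 3 10 7 5 2)(1 14 12)(6 13)|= 42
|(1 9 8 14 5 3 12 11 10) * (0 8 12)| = |(0 8 14 5 3)(1 9 12 11 10)| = 5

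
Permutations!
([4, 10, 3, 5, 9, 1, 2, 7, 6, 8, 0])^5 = [2, 8, 0, 4, 3, 9, 10, 7, 1, 5, 6]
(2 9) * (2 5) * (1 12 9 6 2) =[0, 12, 6, 3, 4, 1, 2, 7, 8, 5, 10, 11, 9] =(1 12 9 5)(2 6)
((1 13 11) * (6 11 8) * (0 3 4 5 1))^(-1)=((0 3 4 5 1 13 8 6 11))^(-1)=(0 11 6 8 13 1 5 4 3)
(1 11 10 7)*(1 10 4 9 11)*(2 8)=(2 8)(4 9 11)(7 10)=[0, 1, 8, 3, 9, 5, 6, 10, 2, 11, 7, 4]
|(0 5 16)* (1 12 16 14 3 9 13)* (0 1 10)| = 21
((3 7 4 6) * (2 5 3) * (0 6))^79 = (0 2 3 4 6 5 7)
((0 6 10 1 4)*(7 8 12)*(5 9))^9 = (12)(0 4 1 10 6)(5 9)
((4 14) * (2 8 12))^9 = (4 14)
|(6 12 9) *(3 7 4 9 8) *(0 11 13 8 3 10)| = |(0 11 13 8 10)(3 7 4 9 6 12)| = 30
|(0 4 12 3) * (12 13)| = 5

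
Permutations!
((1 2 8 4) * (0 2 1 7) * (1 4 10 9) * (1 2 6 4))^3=((0 6 4 7)(2 8 10 9))^3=(0 7 4 6)(2 9 10 8)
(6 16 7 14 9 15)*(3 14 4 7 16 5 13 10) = (16)(3 14 9 15 6 5 13 10)(4 7) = [0, 1, 2, 14, 7, 13, 5, 4, 8, 15, 3, 11, 12, 10, 9, 6, 16]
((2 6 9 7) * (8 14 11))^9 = (14)(2 6 9 7)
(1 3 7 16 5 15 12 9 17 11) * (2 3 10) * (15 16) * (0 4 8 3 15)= (0 4 8 3 7)(1 10 2 15 12 9 17 11)(5 16)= [4, 10, 15, 7, 8, 16, 6, 0, 3, 17, 2, 1, 9, 13, 14, 12, 5, 11]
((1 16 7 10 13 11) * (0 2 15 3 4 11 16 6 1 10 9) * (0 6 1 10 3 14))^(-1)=((0 2 15 14)(3 4 11)(6 10 13 16 7 9))^(-1)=(0 14 15 2)(3 11 4)(6 9 7 16 13 10)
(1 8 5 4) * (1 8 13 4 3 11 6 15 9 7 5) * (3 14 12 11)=(1 13 4 8)(5 14 12 11 6 15 9 7)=[0, 13, 2, 3, 8, 14, 15, 5, 1, 7, 10, 6, 11, 4, 12, 9]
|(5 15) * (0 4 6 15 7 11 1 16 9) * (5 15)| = |(0 4 6 5 7 11 1 16 9)| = 9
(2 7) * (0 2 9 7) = (0 2)(7 9) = [2, 1, 0, 3, 4, 5, 6, 9, 8, 7]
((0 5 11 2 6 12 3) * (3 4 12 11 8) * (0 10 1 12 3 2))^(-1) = ((0 5 8 2 6 11)(1 12 4 3 10))^(-1) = (0 11 6 2 8 5)(1 10 3 4 12)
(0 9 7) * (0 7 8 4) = [9, 1, 2, 3, 0, 5, 6, 7, 4, 8] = (0 9 8 4)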